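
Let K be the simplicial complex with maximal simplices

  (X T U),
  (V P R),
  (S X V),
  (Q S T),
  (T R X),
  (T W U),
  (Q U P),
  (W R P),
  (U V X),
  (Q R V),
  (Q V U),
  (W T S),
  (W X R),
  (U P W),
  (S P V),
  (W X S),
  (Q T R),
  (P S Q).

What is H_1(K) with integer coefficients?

Fix the vertex order P < Q < R < S < T < U < V < W < X and write every simplex with vertices in increasing order. Then dim K = 2 and the simplices of K are:

  0-simplices (9): P, Q, R, S, T, U, V, W, X
  1-simplices (27): PQ, PR, PS, PU, PV, PW, QR, QS, QT, QU, QV, RT, RV, RW, RX, ST, SV, SW, SX, TU, TW, TX, UV, UW, UX, VX, WX
  2-simplices (18): PQS, PQU, PRV, PRW, PSV, PUW, QRT, QRV, QST, QUV, RTX, RWX, STW, SVX, SWX, TUW, TUX, UVX

Hence C_0 ≅ Z^9, C_1 ≅ Z^27, C_2 ≅ Z^18.

Boundary ∂_1: C_1 → C_0 maps an edge to its endpoints' difference, ∂[p,q] = q − p.
The 9×27 boundary matrix has rank 8 and Smith normal form diag(1,1,1,1,1,1,1,1).

∂_2: C_2 → C_1 sends each 2-simplex [p,q,r] to [q,r] − [p,r] + [p,q]. For instance
  ∂RTX = TX − RX + RT,
  ∂STW = TW − SW + ST.
The resulting 27×18 matrix has rank 18, and its Smith normal form has invariant factors (1,1,1,1,1,1,1,1,1,1,1,1,1,1,1,1,1,2).

Computing H_k = (kernel of ∂_k) / (image of ∂_{k+1}):

  H_1: rank ker ∂_1 − rank ∂_2 = (27 − 8) − 18 = 1, and ∂_2 has invariant factor 2 > 1, so H_1 = Z ⊕ Z_2.

H_1 = Z ⊕ Z_2.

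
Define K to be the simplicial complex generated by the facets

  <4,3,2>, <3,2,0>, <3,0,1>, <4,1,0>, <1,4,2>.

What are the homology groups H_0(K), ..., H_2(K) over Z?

H_0 = Z,  H_1 = Z,  H_2 = 0.

Fix the vertex order 0 < 1 < 2 < 3 < 4 and write every simplex with vertices in increasing order. Then dim K = 2 and the simplices of K are:

  0-simplices (5): [0], [1], [2], [3], [4]
  1-simplices (10): [0,1], [0,2], [0,3], [0,4], [1,2], [1,3], [1,4], [2,3], [2,4], [3,4]
  2-simplices (5): [0,1,3], [0,1,4], [0,2,3], [1,2,4], [2,3,4]

Hence C_0 ≅ Z^5, C_1 ≅ Z^10, C_2 ≅ Z^5.

The boundary map ∂_1: C_1 → C_0 maps an edge to its endpoints' difference, ∂[p,q] = q − p.
The 5×10 boundary matrix has rank 4 and Smith normal form diag(1,1,1,1).

∂_2: C_2 → C_1 sends each 2-simplex [p,q,r] to [q,r] − [p,r] + [p,q]. For instance
  ∂[2,3,4] = [3,4] − [2,4] + [2,3],
  ∂[0,1,3] = [1,3] − [0,3] + [0,1].
This gives a 10×5 integer matrix of rank 5; reducing to Smith normal form yields diagonal entries (1,1,1,1,1).

From H_k ≅ ker(∂_k) / im(∂_{k+1}) we obtain:

  H_0: rank C_0 − rank ∂_1 = 5 − 4 = 1, and the invariant factors of ∂_1 are all 1, so H_0 = Z.
  H_1: rank ker ∂_1 − rank ∂_2 = (10 − 4) − 5 = 1, and the invariant factors of ∂_2 are all 1, so H_1 = Z.
  H_2: rank ker ∂_2 − rank ∂_3 = (5 − 5) − 0 = 0, and there is no ∂_3, so H_2 = 0.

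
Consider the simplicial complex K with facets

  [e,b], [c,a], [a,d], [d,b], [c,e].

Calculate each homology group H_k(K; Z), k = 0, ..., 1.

H_0 ≅ Z,  H_1 ≅ Z.

Order the vertices as a < b < c < d < e. Listing each simplex with vertices in this order, K has dimension 1 with simplices:

  0-simplices (5): a, b, c, d, e
  1-simplices (5): ac, ad, bd, be, ce

Hence C_0 ≅ Z^5, C_1 ≅ Z^5.

∂_1: C_1 → C_0 maps an edge to its endpoints' difference, ∂[p,q] = q − p. For instance
  ∂ad = d − a.
The resulting 5×5 matrix has rank 4, and its Smith normal form has invariant factors (1,1,1,1).

From H_k ≅ ker(∂_k) / im(∂_{k+1}) we obtain:

  H_0: rank C_0 − rank ∂_1 = 5 − 4 = 1, and the invariant factors of ∂_1 are all 1, so H_0 ≅ Z.
  H_1: rank ker ∂_1 − rank ∂_2 = (5 − 4) − 0 = 1, and there is no ∂_2, so H_1 ≅ Z.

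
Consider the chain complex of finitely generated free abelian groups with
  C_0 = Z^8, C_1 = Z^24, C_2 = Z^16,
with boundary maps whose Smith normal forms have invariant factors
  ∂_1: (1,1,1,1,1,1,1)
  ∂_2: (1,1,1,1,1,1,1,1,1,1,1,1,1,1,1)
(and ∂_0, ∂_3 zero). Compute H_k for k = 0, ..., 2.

H_0: b_0 = 8 − 0 − 7 = 1; torsion from ∂_1 factors > 1: none. So H_0 = Z.
H_1: b_1 = 24 − 7 − 15 = 2; torsion from ∂_2 factors > 1: none. So H_1 = Z^2.
H_2: b_2 = 16 − 15 − 0 = 1; torsion from ∂_3 factors > 1: none. So H_2 = Z.

H_0 = Z,  H_1 = Z^2,  H_2 = Z.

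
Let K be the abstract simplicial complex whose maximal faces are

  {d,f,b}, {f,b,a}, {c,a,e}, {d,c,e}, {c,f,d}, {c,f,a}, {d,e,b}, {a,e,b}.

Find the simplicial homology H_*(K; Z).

K has 6 vertices, 12 edges, 8 triangles.
rank ∂_0 = 0, rank ∂_1 = 5 ⇒ b_0 = 6 − 0 − 5 = 1; all invariant factors of ∂_1 are 1 so no torsion. So H_0 = Z.
rank ∂_1 = 5, rank ∂_2 = 7 ⇒ b_1 = 12 − 5 − 7 = 0; all invariant factors of ∂_2 are 1 so no torsion. So H_1 = 0.
rank ∂_2 = 7, rank ∂_3 = 0 ⇒ b_2 = 8 − 7 − 0 = 1. So H_2 = Z.

H_0 = Z,  H_1 = 0,  H_2 = Z.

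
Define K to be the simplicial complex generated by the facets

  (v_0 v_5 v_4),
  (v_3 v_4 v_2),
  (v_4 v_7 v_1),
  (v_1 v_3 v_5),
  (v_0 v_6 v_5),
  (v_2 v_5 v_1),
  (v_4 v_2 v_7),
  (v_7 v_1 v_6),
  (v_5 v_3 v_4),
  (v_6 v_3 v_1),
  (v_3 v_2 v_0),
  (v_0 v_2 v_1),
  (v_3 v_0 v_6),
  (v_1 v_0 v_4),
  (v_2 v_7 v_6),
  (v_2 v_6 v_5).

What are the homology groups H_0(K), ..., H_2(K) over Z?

H_0 ≅ Z,  H_1 ≅ Z^2,  H_2 ≅ Z.

Take the total order v_0 < v_1 < v_2 < v_3 < v_4 < v_5 < v_6 < v_7 on the vertex set. Then K (dimension 2) consists of the simplices:

  0-simplices (8): [v_0], [v_1], [v_2], [v_3], [v_4], [v_5], [v_6], [v_7]
  1-simplices (24): (24 of them)
  2-simplices (16): (16 of them)

giving chain groups C_0 ≅ Z^8, C_1 ≅ Z^24, C_2 ≅ Z^16.

∂_1: C_1 → C_0 is given by ∂[p,q] = [q] − [p]. For instance
  ∂[v_0,v_4] = [v_4] − [v_0].
This gives a 8×24 integer matrix of rank 7; reducing to Smith normal form yields diagonal entries (1,1,1,1,1,1,1).

Boundary ∂_2: C_2 → C_1 sends each 2-simplex [p,q,r] to [q,r] − [p,r] + [p,q]. For instance
  ∂[v_1,v_3,v_6] = [v_3,v_6] − [v_1,v_6] + [v_1,v_3],
  ∂[v_0,v_1,v_2] = [v_1,v_2] − [v_0,v_2] + [v_0,v_1].
The 24×16 boundary matrix has rank 15 and Smith normal form diag(1,1,1,1,1,1,1,1,1,1,1,1,1,1,1).

Computing H_k = (kernel of ∂_k) / (image of ∂_{k+1}):

  H_0: rank C_0 − rank ∂_1 = 8 − 7 = 1, and the invariant factors of ∂_1 are all 1, so H_0 = Z.
  H_1: rank ker ∂_1 − rank ∂_2 = (24 − 7) − 15 = 2, and the invariant factors of ∂_2 are all 1, so H_1 = Z^2.
  H_2: rank ker ∂_2 − rank ∂_3 = (16 − 15) − 0 = 1, and there is no ∂_3, so H_2 = Z.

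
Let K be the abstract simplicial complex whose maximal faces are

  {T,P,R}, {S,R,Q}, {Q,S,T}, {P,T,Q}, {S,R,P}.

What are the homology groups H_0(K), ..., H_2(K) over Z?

Fix the vertex order P < Q < R < S < T and write every simplex with vertices in increasing order. Then dim K = 2 and the simplices of K are:

  0-simplices (5): P, Q, R, S, T
  1-simplices (10): PQ, PR, PS, PT, QR, QS, QT, RS, RT, ST
  2-simplices (5): PQT, PRS, PRT, QRS, QST

Hence C_0 ≅ Z^5, C_1 ≅ Z^10, C_2 ≅ Z^5.

The boundary map ∂_1: C_1 → C_0 sends each edge [p,q] (with p < q) to q − p. For instance
  ∂QT = T − Q.
The 5×10 boundary matrix has rank 4 and Smith normal form diag(1,1,1,1).

Boundary ∂_2: C_2 → C_1 maps a triangle to the signed sum of its edges. For instance
  ∂PQT = QT − PT + PQ,
  ∂QST = ST − QT + QS.
The resulting 10×5 matrix has rank 5, and its Smith normal form has invariant factors (1,1,1,1,1).

From H_k ≅ ker(∂_k) / im(∂_{k+1}) we obtain:

  H_0: rank C_0 − rank ∂_1 = 5 − 4 = 1, and the invariant factors of ∂_1 are all 1, so H_0 = Z.
  H_1: rank ker ∂_1 − rank ∂_2 = (10 − 4) − 5 = 1, and the invariant factors of ∂_2 are all 1, so H_1 = Z.
  H_2: rank ker ∂_2 − rank ∂_3 = (5 − 5) − 0 = 0, and there is no ∂_3, so H_2 = 0.

As a check, the Euler characteristic is 5 − 10 + 5 = 0, which agrees with 1 − 1 + 0 = 0.
(K is a triangulation of the Möbius band.)

H_0 = Z,  H_1 = Z,  H_2 = 0.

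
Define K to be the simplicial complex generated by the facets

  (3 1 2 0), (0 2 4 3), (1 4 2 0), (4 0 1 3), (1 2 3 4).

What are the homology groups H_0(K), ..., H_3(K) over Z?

We work with the vertex ordering 0 < 1 < 2 < 3 < 4. The simplices of K, each written with vertices in increasing order, are:

  0-simplices (5): [0], [1], [2], [3], [4]
  1-simplices (10): [0,1], [0,2], [0,3], [0,4], [1,2], [1,3], [1,4], [2,3], [2,4], [3,4]
  2-simplices (10): [0,1,2], [0,1,3], [0,1,4], [0,2,3], [0,2,4], [0,3,4], [1,2,3], [1,2,4], [1,3,4], [2,3,4]
  3-simplices (5): [0,1,2,3], [0,1,2,4], [0,1,3,4], [0,2,3,4], [1,2,3,4]

Hence C_0 ≅ Z^5, C_1 ≅ Z^10, C_2 ≅ Z^10, C_3 ≅ Z^5.

Boundary ∂_1: C_1 → C_0 sends each edge [p,q] (with p < q) to q − p.
The 5×10 boundary matrix has rank 4 and Smith normal form diag(1,1,1,1).

∂_2: C_2 → C_1 acts by ∂[p,q,r] = [q,r] − [p,r] + [p,q]. For instance
  ∂[0,2,3] = [2,3] − [0,3] + [0,2],
  ∂[1,3,4] = [3,4] − [1,4] + [1,3].
This gives a 10×10 integer matrix of rank 6; reducing to Smith normal form yields diagonal entries (1,1,1,1,1,1).

∂_3: C_3 → C_2 sends each 3-simplex σ to the alternating sum Σ_i (−1)^i (σ with its i-th vertex removed). For instance
  ∂[0,1,2,3] = [1,2,3] − [0,2,3] + [0,1,3] − [0,1,2],
  ∂[1,2,3,4] = [2,3,4] − [1,3,4] + [1,2,4] − [1,2,3].
As a 10×5 matrix over Z this has rank 4, with invariant factors (1,1,1,1).

Reading off H_k = ker ∂_k / im ∂_{k+1}:

  H_0: rank C_0 − rank ∂_1 = 5 − 4 = 1, and the invariant factors of ∂_1 are all 1, so H_0 ≅ Z.
  H_1: rank ker ∂_1 − rank ∂_2 = (10 − 4) − 6 = 0, and the invariant factors of ∂_2 are all 1, so H_1 ≅ 0.
  H_2: rank ker ∂_2 − rank ∂_3 = (10 − 6) − 4 = 0, and the invariant factors of ∂_3 are all 1, so H_2 ≅ 0.
  H_3: rank ker ∂_3 − rank ∂_4 = (5 − 4) − 0 = 1, and there is no ∂_4, so H_3 ≅ Z.

H_0 = Z,  H_1 = 0,  H_2 = 0,  H_3 = Z.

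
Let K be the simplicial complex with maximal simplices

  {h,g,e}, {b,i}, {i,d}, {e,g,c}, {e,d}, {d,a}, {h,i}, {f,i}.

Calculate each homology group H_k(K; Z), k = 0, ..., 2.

Fix the vertex order a < b < c < d < e < f < g < h < i and write every simplex with vertices in increasing order. Then dim K = 2 and the simplices of K are:

  0-simplices (9): a, b, c, d, e, f, g, h, i
  1-simplices (11): ad, bi, ce, cg, de, di, eg, eh, fi, gh, hi
  2-simplices (2): ceg, egh

so the chain groups are C_0 ≅ Z^9, C_1 ≅ Z^11, C_2 ≅ Z^2.

∂_1: C_1 → C_0 is given by ∂[p,q] = [q] − [p].
The resulting 9×11 matrix has rank 8, and its Smith normal form has invariant factors (1,1,1,1,1,1,1,1).

∂_2: C_2 → C_1 acts by ∂[p,q,r] = [q,r] − [p,r] + [p,q]. For instance
  ∂ceg = eg − cg + ce,
  ∂egh = gh − eh + eg.
The resulting 11×2 matrix has rank 2, and its Smith normal form has invariant factors (1,1).

From H_k ≅ ker(∂_k) / im(∂_{k+1}) we obtain:

  H_0: rank C_0 − rank ∂_1 = 9 − 8 = 1, and the invariant factors of ∂_1 are all 1, so H_0 = Z.
  H_1: rank ker ∂_1 − rank ∂_2 = (11 − 8) − 2 = 1, and the invariant factors of ∂_2 are all 1, so H_1 = Z.
  H_2: rank ker ∂_2 − rank ∂_3 = (2 − 2) − 0 = 0, and there is no ∂_3, so H_2 = 0.

As a check, the Euler characteristic is 9 − 11 + 2 = 0, which agrees with 1 − 1 + 0 = 0.

H_0 ≅ Z,  H_1 ≅ Z,  H_2 = 0.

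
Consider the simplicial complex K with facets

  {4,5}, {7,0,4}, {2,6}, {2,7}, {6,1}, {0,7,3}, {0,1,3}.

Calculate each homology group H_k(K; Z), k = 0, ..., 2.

H_0 = Z,  H_1 = Z,  H_2 = 0.

Fix the vertex order 0 < 1 < 2 < 3 < 4 < 5 < 6 < 7 and write every simplex with vertices in increasing order. Then dim K = 2 and the simplices of K are:

  0-simplices (8): [0], [1], [2], [3], [4], [5], [6], [7]
  1-simplices (11): [0,1], [0,3], [0,4], [0,7], [1,3], [1,6], [2,6], [2,7], [3,7], [4,5], [4,7]
  2-simplices (3): [0,1,3], [0,3,7], [0,4,7]

so the chain groups are C_0 ≅ Z^8, C_1 ≅ Z^11, C_2 ≅ Z^3.

Boundary ∂_1: C_1 → C_0 sends each edge [p,q] (with p < q) to q − p. For instance
  ∂[2,7] = [7] − [2].
The 8×11 boundary matrix has rank 7 and Smith normal form diag(1,1,1,1,1,1,1).

The boundary map ∂_2: C_2 → C_1 maps a triangle to the signed sum of its edges. For instance
  ∂[0,3,7] = [3,7] − [0,7] + [0,3],
  ∂[0,1,3] = [1,3] − [0,3] + [0,1].
The resulting 11×3 matrix has rank 3, and its Smith normal form has invariant factors (1,1,1).

Now H_k = ker ∂_k / im ∂_{k+1}, so:

  H_0: rank C_0 − rank ∂_1 = 8 − 7 = 1, and the invariant factors of ∂_1 are all 1, so H_0 = Z.
  H_1: rank ker ∂_1 − rank ∂_2 = (11 − 7) − 3 = 1, and the invariant factors of ∂_2 are all 1, so H_1 = Z.
  H_2: rank ker ∂_2 − rank ∂_3 = (3 − 3) − 0 = 0, and there is no ∂_3, so H_2 = 0.

As a check, the Euler characteristic is 8 − 11 + 3 = 0, which agrees with 1 − 1 + 0 = 0.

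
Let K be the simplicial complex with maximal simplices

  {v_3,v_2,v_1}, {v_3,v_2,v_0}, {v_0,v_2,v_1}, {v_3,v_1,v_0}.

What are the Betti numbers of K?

K has 4 vertices, 6 edges, 4 triangles.
rank ∂_0 = 0, rank ∂_1 = 3 ⇒ b_0 = 4 − 0 − 3 = 1; all invariant factors of ∂_1 are 1 so no torsion. So H_0 ≅ Z.
rank ∂_1 = 3, rank ∂_2 = 3 ⇒ b_1 = 6 − 3 − 3 = 0; all invariant factors of ∂_2 are 1 so no torsion. So H_1 ≅ 0.
rank ∂_2 = 3, rank ∂_3 = 0 ⇒ b_2 = 4 − 3 − 0 = 1. So H_2 ≅ Z.

b_0 = 1, b_1 = 0, b_2 = 1.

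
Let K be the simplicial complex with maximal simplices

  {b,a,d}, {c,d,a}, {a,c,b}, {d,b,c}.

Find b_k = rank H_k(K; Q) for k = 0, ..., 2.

Take the total order a < b < c < d on the vertex set. Then K (dimension 2) consists of the simplices:

  0-simplices (4): a, b, c, d
  1-simplices (6): ab, ac, ad, bc, bd, cd
  2-simplices (4): abc, abd, acd, bcd

so the chain groups are C_0 ≅ Z^4, C_1 ≅ Z^6, C_2 ≅ Z^4.

∂_1: C_1 → C_0 sends each edge [p,q] (with p < q) to q − p. For instance
  ∂ab = b − a.
The 4×6 boundary matrix has rank 3 and Smith normal form diag(1,1,1).

The boundary map ∂_2: C_2 → C_1 maps a triangle to the signed sum of its edges. For instance
  ∂abd = bd − ad + ab,
  ∂abc = bc − ac + ab.
The 6×4 boundary matrix has rank 3 and Smith normal form diag(1,1,1).

Now H_k = ker ∂_k / im ∂_{k+1}, so:

  H_0: rank C_0 − rank ∂_1 = 4 − 3 = 1, and the invariant factors of ∂_1 are all 1, so H_0 ≅ Z.
  H_1: rank ker ∂_1 − rank ∂_2 = (6 − 3) − 3 = 0, and the invariant factors of ∂_2 are all 1, so H_1 ≅ 0.
  H_2: rank ker ∂_2 − rank ∂_3 = (4 − 3) − 0 = 1, and there is no ∂_3, so H_2 ≅ Z.

Hence the Betti numbers are b_0 = 1, b_1 = 0, b_2 = 1.

b_0 = 1, b_1 = 0, b_2 = 1.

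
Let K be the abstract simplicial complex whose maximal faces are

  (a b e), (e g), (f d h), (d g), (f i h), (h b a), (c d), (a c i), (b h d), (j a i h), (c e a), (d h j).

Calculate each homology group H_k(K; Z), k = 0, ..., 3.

Order the vertices as a < b < c < d < e < f < g < h < i < j. Listing each simplex with vertices in this order, K has dimension 3 with simplices:

  0-simplices (10): a, b, c, d, e, f, g, h, i, j
  1-simplices (22): ab, ac, ae, ah, ai, aj, bd, be, bh, cd, ce, ci, df, dg, dh, dj, eg, fh, fi, hi, hj, ij
  2-simplices (12): abe, abh, ace, aci, ahi, ahj, aij, bdh, dfh, dhj, fhi, hij
  3-simplices (1): ahij

giving chain groups C_0 ≅ Z^10, C_1 ≅ Z^22, C_2 ≅ Z^12, C_3 ≅ Z^1.

The boundary map ∂_1: C_1 → C_0 sends each edge [p,q] (with p < q) to q − p. For instance
  ∂eg = g − e.
The resulting 10×22 matrix has rank 9, and its Smith normal form has invariant factors (1,1,1,1,1,1,1,1,1).

The boundary map ∂_2: C_2 → C_1 acts by ∂[p,q,r] = [q,r] − [p,r] + [p,q]. For instance
  ∂bdh = dh − bh + bd,
  ∂ace = ce − ae + ac.
This gives a 22×12 integer matrix of rank 11; reducing to Smith normal form yields diagonal entries (1,1,1,1,1,1,1,1,1,1,1).

∂_3: C_3 → C_2 sends each 3-simplex σ to the alternating sum Σ_i (−1)^i (σ with its i-th vertex removed). For instance
  ∂ahij = hij − aij + ahj − ahi.
This gives a 12×1 integer matrix of rank 1; reducing to Smith normal form yields diagonal entries (1).

Now H_k = ker ∂_k / im ∂_{k+1}, so:

  H_0: rank C_0 − rank ∂_1 = 10 − 9 = 1, and the invariant factors of ∂_1 are all 1, so H_0 = Z.
  H_1: rank ker ∂_1 − rank ∂_2 = (22 − 9) − 11 = 2, and the invariant factors of ∂_2 are all 1, so H_1 = Z^2.
  H_2: rank ker ∂_2 − rank ∂_3 = (12 − 11) − 1 = 0, and the invariant factors of ∂_3 are all 1, so H_2 = 0.
  H_3: rank ker ∂_3 − rank ∂_4 = (1 − 1) − 0 = 0, and there is no ∂_4, so H_3 = 0.

H_0 ≅ Z,  H_1 ≅ Z^2,  H_2 = 0,  H_3 = 0.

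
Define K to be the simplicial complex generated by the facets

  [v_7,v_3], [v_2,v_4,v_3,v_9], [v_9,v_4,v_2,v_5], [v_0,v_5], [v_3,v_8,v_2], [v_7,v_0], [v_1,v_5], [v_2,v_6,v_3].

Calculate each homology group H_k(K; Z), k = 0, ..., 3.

Order the vertices as v_0 < v_1 < v_2 < v_3 < v_4 < v_5 < v_6 < v_7 < v_8 < v_9. Listing each simplex with vertices in this order, K has dimension 3 with simplices:

  0-simplices (10): [v_0], [v_1], [v_2], [v_3], [v_4], [v_5], [v_6], [v_7], [v_8], [v_9]
  1-simplices (17): (17 of them)
  2-simplices (9): [v_2,v_3,v_4], [v_2,v_3,v_6], [v_2,v_3,v_8], [v_2,v_3,v_9], [v_2,v_4,v_5], [v_2,v_4,v_9], [v_2,v_5,v_9], [v_3,v_4,v_9], [v_4,v_5,v_9]
  3-simplices (2): [v_2,v_3,v_4,v_9], [v_2,v_4,v_5,v_9]

so the chain groups are C_0 ≅ Z^10, C_1 ≅ Z^17, C_2 ≅ Z^9, C_3 ≅ Z^2.

∂_1: C_1 → C_0 maps an edge to its endpoints' difference, ∂[p,q] = q − p.
This gives a 10×17 integer matrix of rank 9; reducing to Smith normal form yields diagonal entries (1,1,1,1,1,1,1,1,1).

∂_2: C_2 → C_1 acts by ∂[p,q,r] = [q,r] − [p,r] + [p,q]. For instance
  ∂[v_2,v_5,v_9] = [v_5,v_9] − [v_2,v_9] + [v_2,v_5],
  ∂[v_2,v_4,v_5] = [v_4,v_5] − [v_2,v_5] + [v_2,v_4].
The 17×9 boundary matrix has rank 7 and Smith normal form diag(1,1,1,1,1,1,1).

Boundary ∂_3: C_3 → C_2 sends each 3-simplex σ to the alternating sum Σ_i (−1)^i (σ with its i-th vertex removed). For instance
  ∂[v_2,v_4,v_5,v_9] = [v_4,v_5,v_9] − [v_2,v_5,v_9] + [v_2,v_4,v_9] − [v_2,v_4,v_5],
  ∂[v_2,v_3,v_4,v_9] = [v_3,v_4,v_9] − [v_2,v_4,v_9] + [v_2,v_3,v_9] − [v_2,v_3,v_4].
This gives a 9×2 integer matrix of rank 2; reducing to Smith normal form yields diagonal entries (1,1).

Now H_k = ker ∂_k / im ∂_{k+1}, so:

  H_0: rank C_0 − rank ∂_1 = 10 − 9 = 1, and the invariant factors of ∂_1 are all 1, so H_0 = Z.
  H_1: rank ker ∂_1 − rank ∂_2 = (17 − 9) − 7 = 1, and the invariant factors of ∂_2 are all 1, so H_1 = Z.
  H_2: rank ker ∂_2 − rank ∂_3 = (9 − 7) − 2 = 0, and the invariant factors of ∂_3 are all 1, so H_2 = 0.
  H_3: rank ker ∂_3 − rank ∂_4 = (2 − 2) − 0 = 0, and there is no ∂_4, so H_3 = 0.

H_0 ≅ Z,  H_1 ≅ Z,  H_2 = 0,  H_3 = 0.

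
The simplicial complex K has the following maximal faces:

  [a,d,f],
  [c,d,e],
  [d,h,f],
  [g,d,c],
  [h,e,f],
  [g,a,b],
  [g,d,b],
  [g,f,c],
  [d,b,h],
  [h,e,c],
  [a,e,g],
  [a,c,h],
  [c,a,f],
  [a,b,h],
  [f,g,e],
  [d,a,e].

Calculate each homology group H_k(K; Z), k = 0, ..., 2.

Fix the vertex order a < b < c < d < e < f < g < h and write every simplex with vertices in increasing order. Then dim K = 2 and the simplices of K are:

  0-simplices (8): a, b, c, d, e, f, g, h
  1-simplices (24): ab, ac, ad, ae, af, ag, ah, bd, bg, bh, cd, ce, cf, cg, ch, de, df, dg, dh, ef, eg, eh, fg, fh
  2-simplices (16): abg, abh, acf, ach, ade, adf, aeg, bdg, bdh, cde, cdg, ceh, cfg, dfh, efg, efh

Hence C_0 ≅ Z^8, C_1 ≅ Z^24, C_2 ≅ Z^16.

∂_1: C_1 → C_0 is given by ∂[p,q] = [q] − [p].
The 8×24 boundary matrix has rank 7 and Smith normal form diag(1,1,1,1,1,1,1).

The boundary map ∂_2: C_2 → C_1 maps a triangle to the signed sum of its edges. For instance
  ∂ach = ch − ah + ac,
  ∂efg = fg − eg + ef.
This gives a 24×16 integer matrix of rank 15; reducing to Smith normal form yields diagonal entries (1,1,1,1,1,1,1,1,1,1,1,1,1,1,1).

Now H_k = ker ∂_k / im ∂_{k+1}, so:

  H_0: rank C_0 − rank ∂_1 = 8 − 7 = 1, and the invariant factors of ∂_1 are all 1, so H_0 = Z.
  H_1: rank ker ∂_1 − rank ∂_2 = (24 − 7) − 15 = 2, and the invariant factors of ∂_2 are all 1, so H_1 = Z^2.
  H_2: rank ker ∂_2 − rank ∂_3 = (16 − 15) − 0 = 1, and there is no ∂_3, so H_2 = Z.

(K is a triangulation of the torus T^2.)

H_0 ≅ Z,  H_1 ≅ Z^2,  H_2 ≅ Z.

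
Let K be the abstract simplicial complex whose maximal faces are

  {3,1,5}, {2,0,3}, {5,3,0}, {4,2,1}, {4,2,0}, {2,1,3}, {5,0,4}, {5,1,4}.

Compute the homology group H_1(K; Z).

K has 6 vertices, 12 edges, 8 triangles.
rank ∂_1 = 5, rank ∂_2 = 7 ⇒ b_1 = 12 − 5 − 7 = 0; all invariant factors of ∂_2 are 1 so no torsion. So H_1 ≅ 0.

H_1 = 0.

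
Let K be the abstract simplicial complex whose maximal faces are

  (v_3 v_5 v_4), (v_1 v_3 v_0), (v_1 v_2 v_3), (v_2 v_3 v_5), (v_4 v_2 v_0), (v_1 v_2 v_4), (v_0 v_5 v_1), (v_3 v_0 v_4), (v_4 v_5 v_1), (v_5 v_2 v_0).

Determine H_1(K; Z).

H_1 ≅ Z/2.

Fix the vertex order v_0 < v_1 < v_2 < v_3 < v_4 < v_5 and write every simplex with vertices in increasing order. Then dim K = 2 and the simplices of K are:

  0-simplices (6): [v_0], [v_1], [v_2], [v_3], [v_4], [v_5]
  1-simplices (15): (15 of them)
  2-simplices (10): [v_0,v_1,v_3], [v_0,v_1,v_5], [v_0,v_2,v_4], [v_0,v_2,v_5], [v_0,v_3,v_4], [v_1,v_2,v_3], [v_1,v_2,v_4], [v_1,v_4,v_5], [v_2,v_3,v_5], [v_3,v_4,v_5]

giving chain groups C_0 ≅ Z^6, C_1 ≅ Z^15, C_2 ≅ Z^10.

The boundary map ∂_1: C_1 → C_0 is given by ∂[p,q] = [q] − [p]. For instance
  ∂[v_3,v_4] = [v_4] − [v_3].
This gives a 6×15 integer matrix of rank 5; reducing to Smith normal form yields diagonal entries (1,1,1,1,1).

Boundary ∂_2: C_2 → C_1 acts by ∂[p,q,r] = [q,r] − [p,r] + [p,q]. For instance
  ∂[v_0,v_3,v_4] = [v_3,v_4] − [v_0,v_4] + [v_0,v_3],
  ∂[v_1,v_2,v_3] = [v_2,v_3] − [v_1,v_3] + [v_1,v_2].
As a 15×10 matrix over Z this has rank 10, with invariant factors (1,1,1,1,1,1,1,1,1,2).

Reading off H_k = ker ∂_k / im ∂_{k+1}:

  H_1: rank ker ∂_1 − rank ∂_2 = (15 − 5) − 10 = 0, and ∂_2 has invariant factor 2 > 1, so H_1 = Z/2.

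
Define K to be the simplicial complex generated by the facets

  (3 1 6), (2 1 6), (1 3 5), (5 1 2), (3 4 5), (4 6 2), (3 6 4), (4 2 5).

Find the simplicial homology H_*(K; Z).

K has 6 vertices, 12 edges, 8 triangles.
rank ∂_0 = 0, rank ∂_1 = 5 ⇒ b_0 = 6 − 0 − 5 = 1; all invariant factors of ∂_1 are 1 so no torsion. So H_0 = Z.
rank ∂_1 = 5, rank ∂_2 = 7 ⇒ b_1 = 12 − 5 − 7 = 0; all invariant factors of ∂_2 are 1 so no torsion. So H_1 = 0.
rank ∂_2 = 7, rank ∂_3 = 0 ⇒ b_2 = 8 − 7 − 0 = 1. So H_2 = Z.

H_0 = Z,  H_1 = 0,  H_2 = Z.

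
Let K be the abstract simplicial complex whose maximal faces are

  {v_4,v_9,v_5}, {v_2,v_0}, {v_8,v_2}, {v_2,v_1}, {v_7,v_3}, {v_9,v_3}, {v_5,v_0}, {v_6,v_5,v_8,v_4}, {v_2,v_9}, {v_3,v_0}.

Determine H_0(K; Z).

Take the total order v_0 < v_1 < v_2 < v_3 < v_4 < v_5 < v_6 < v_7 < v_8 < v_9 on the vertex set. Then K (dimension 3) consists of the simplices:

  0-simplices (10): [v_0], [v_1], [v_2], [v_3], [v_4], [v_5], [v_6], [v_7], [v_8], [v_9]
  1-simplices (16): (16 of them)
  2-simplices (5): [v_4,v_5,v_6], [v_4,v_5,v_8], [v_4,v_5,v_9], [v_4,v_6,v_8], [v_5,v_6,v_8]
  3-simplices (1): [v_4,v_5,v_6,v_8]

so the chain groups are C_0 ≅ Z^10, C_1 ≅ Z^16, C_2 ≅ Z^5, C_3 ≅ Z^1.

Boundary ∂_1: C_1 → C_0 sends each edge [p,q] (with p < q) to q − p. For instance
  ∂[v_5,v_8] = [v_8] − [v_5].
This gives a 10×16 integer matrix of rank 9; reducing to Smith normal form yields diagonal entries (1,1,1,1,1,1,1,1,1).

∂_2: C_2 → C_1 acts by ∂[p,q,r] = [q,r] − [p,r] + [p,q]. For instance
  ∂[v_4,v_5,v_8] = [v_5,v_8] − [v_4,v_8] + [v_4,v_5],
  ∂[v_4,v_5,v_6] = [v_5,v_6] − [v_4,v_6] + [v_4,v_5].
As a 16×5 matrix over Z this has rank 4, with invariant factors (1,1,1,1).

∂_3: C_3 → C_2 sends each 3-simplex σ to the alternating sum Σ_i (−1)^i (σ with its i-th vertex removed). For instance
  ∂[v_4,v_5,v_6,v_8] = [v_5,v_6,v_8] − [v_4,v_6,v_8] + [v_4,v_5,v_8] − [v_4,v_5,v_6].
The resulting 5×1 matrix has rank 1, and its Smith normal form has invariant factors (1).

Reading off H_k = ker ∂_k / im ∂_{k+1}:

  H_0: rank C_0 − rank ∂_1 = 10 − 9 = 1, and the invariant factors of ∂_1 are all 1, so H_0 ≅ Z.

H_0 = Z.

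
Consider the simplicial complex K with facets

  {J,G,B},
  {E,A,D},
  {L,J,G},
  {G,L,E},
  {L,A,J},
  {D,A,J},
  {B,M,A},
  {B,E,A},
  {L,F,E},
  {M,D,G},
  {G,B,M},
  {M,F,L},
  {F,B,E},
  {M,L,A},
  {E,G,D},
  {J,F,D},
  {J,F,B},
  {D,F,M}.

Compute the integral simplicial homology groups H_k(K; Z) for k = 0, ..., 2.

H_0 ≅ Z,  H_1 ≅ Z^2,  H_2 ≅ Z.

Fix the vertex order A < B < D < E < F < G < J < L < M and write every simplex with vertices in increasing order. Then dim K = 2 and the simplices of K are:

  0-simplices (9): A, B, D, E, F, G, J, L, M
  1-simplices (27): AB, AD, AE, AJ, AL, AM, BE, BF, BG, BJ, BM, DE, DF, DG, DJ, DM, EF, EG, EL, FJ, FL, FM, GJ, GL, GM, JL, LM
  2-simplices (18): ABE, ABM, ADE, ADJ, AJL, ALM, BEF, BFJ, BGJ, BGM, DEG, DFJ, DFM, DGM, EFL, EGL, FLM, GJL

so the chain groups are C_0 ≅ Z^9, C_1 ≅ Z^27, C_2 ≅ Z^18.

The boundary map ∂_1: C_1 → C_0 sends each edge [p,q] (with p < q) to q − p.
The 9×27 boundary matrix has rank 8 and Smith normal form diag(1,1,1,1,1,1,1,1).

The boundary map ∂_2: C_2 → C_1 acts by ∂[p,q,r] = [q,r] − [p,r] + [p,q]. For instance
  ∂EFL = FL − EL + EF,
  ∂ADE = DE − AE + AD.
The resulting 27×18 matrix has rank 17, and its Smith normal form has invariant factors (1,1,1,1,1,1,1,1,1,1,1,1,1,1,1,1,1).

From H_k ≅ ker(∂_k) / im(∂_{k+1}) we obtain:

  H_0: rank C_0 − rank ∂_1 = 9 − 8 = 1, and the invariant factors of ∂_1 are all 1, so H_0 = Z.
  H_1: rank ker ∂_1 − rank ∂_2 = (27 − 8) − 17 = 2, and the invariant factors of ∂_2 are all 1, so H_1 = Z^2.
  H_2: rank ker ∂_2 − rank ∂_3 = (18 − 17) − 0 = 1, and there is no ∂_3, so H_2 = Z.

(K is a triangulation of the torus T^2.)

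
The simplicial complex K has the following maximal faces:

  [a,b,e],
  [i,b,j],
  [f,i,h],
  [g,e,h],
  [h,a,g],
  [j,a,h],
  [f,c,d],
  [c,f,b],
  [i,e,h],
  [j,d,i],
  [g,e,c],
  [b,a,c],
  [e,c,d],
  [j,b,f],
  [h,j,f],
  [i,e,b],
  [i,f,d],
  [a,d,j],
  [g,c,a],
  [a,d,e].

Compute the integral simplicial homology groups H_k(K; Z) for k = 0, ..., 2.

We work with the vertex ordering a < b < c < d < e < f < g < h < i < j. The simplices of K, each written with vertices in increasing order, are:

  0-simplices (10): a, b, c, d, e, f, g, h, i, j
  1-simplices (30): ab, ac, ad, ae, ag, ah, aj, bc, be, bf, bi, bj, cd, ce, cf, cg, de, df, di, dj, eg, eh, ei, fh, fi, fj, gh, hi, hj, ij
  2-simplices (20): abc, abe, acg, ade, adj, agh, ahj, bcf, bei, bfj, bij, cde, cdf, ceg, dfi, dij, egh, ehi, fhi, fhj

giving chain groups C_0 ≅ Z^10, C_1 ≅ Z^30, C_2 ≅ Z^20.

∂_1: C_1 → C_0 sends each edge [p,q] (with p < q) to q − p.
The resulting 10×30 matrix has rank 9, and its Smith normal form has invariant factors (1,1,1,1,1,1,1,1,1).

∂_2: C_2 → C_1 maps a triangle to the signed sum of its edges. For instance
  ∂acg = cg − ag + ac,
  ∂ceg = eg − cg + ce.
The resulting 30×20 matrix has rank 20, and its Smith normal form has invariant factors (1,1,1,1,1,1,1,1,1,1,1,1,1,1,1,1,1,1,1,2).

From H_k ≅ ker(∂_k) / im(∂_{k+1}) we obtain:

  H_0: rank C_0 − rank ∂_1 = 10 − 9 = 1, and the invariant factors of ∂_1 are all 1, so H_0 ≅ Z.
  H_1: rank ker ∂_1 − rank ∂_2 = (30 − 9) − 20 = 1, and ∂_2 has invariant factor 2 > 1, so H_1 ≅ Z × Z/2.
  H_2: rank ker ∂_2 − rank ∂_3 = (20 − 20) − 0 = 0, and there is no ∂_3, so H_2 ≅ 0.

(K is a triangulation of the Klein bottle.)

H_0 ≅ Z,  H_1 ≅ Z × Z/2,  H_2 = 0.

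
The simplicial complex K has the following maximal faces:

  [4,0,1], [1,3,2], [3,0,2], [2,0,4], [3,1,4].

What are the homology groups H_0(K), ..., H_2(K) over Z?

H_0 = Z,  H_1 = Z,  H_2 = 0.

Fix the vertex order 0 < 1 < 2 < 3 < 4 and write every simplex with vertices in increasing order. Then dim K = 2 and the simplices of K are:

  0-simplices (5): [0], [1], [2], [3], [4]
  1-simplices (10): [0,1], [0,2], [0,3], [0,4], [1,2], [1,3], [1,4], [2,3], [2,4], [3,4]
  2-simplices (5): [0,1,4], [0,2,3], [0,2,4], [1,2,3], [1,3,4]

so the chain groups are C_0 ≅ Z^5, C_1 ≅ Z^10, C_2 ≅ Z^5.

The boundary map ∂_1: C_1 → C_0 is given by ∂[p,q] = [q] − [p].
This gives a 5×10 integer matrix of rank 4; reducing to Smith normal form yields diagonal entries (1,1,1,1).

Boundary ∂_2: C_2 → C_1 sends each 2-simplex [p,q,r] to [q,r] − [p,r] + [p,q]. For instance
  ∂[0,1,4] = [1,4] − [0,4] + [0,1],
  ∂[0,2,4] = [2,4] − [0,4] + [0,2].
The resulting 10×5 matrix has rank 5, and its Smith normal form has invariant factors (1,1,1,1,1).

Reading off H_k = ker ∂_k / im ∂_{k+1}:

  H_0: rank C_0 − rank ∂_1 = 5 − 4 = 1, and the invariant factors of ∂_1 are all 1, so H_0 ≅ Z.
  H_1: rank ker ∂_1 − rank ∂_2 = (10 − 4) − 5 = 1, and the invariant factors of ∂_2 are all 1, so H_1 ≅ Z.
  H_2: rank ker ∂_2 − rank ∂_3 = (5 − 5) − 0 = 0, and there is no ∂_3, so H_2 ≅ 0.

As a check, the Euler characteristic is 5 − 10 + 5 = 0, which agrees with 1 − 1 + 0 = 0.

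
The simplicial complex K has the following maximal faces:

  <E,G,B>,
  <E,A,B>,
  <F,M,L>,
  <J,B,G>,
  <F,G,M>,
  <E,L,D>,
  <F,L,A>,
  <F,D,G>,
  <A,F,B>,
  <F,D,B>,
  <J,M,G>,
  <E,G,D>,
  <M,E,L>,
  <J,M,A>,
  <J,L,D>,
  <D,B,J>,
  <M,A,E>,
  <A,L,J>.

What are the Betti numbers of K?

b_0 = 1, b_1 = 1, b_2 = 0.

Take the total order A < B < D < E < F < G < J < L < M on the vertex set. Then K (dimension 2) consists of the simplices:

  0-simplices (9): A, B, D, E, F, G, J, L, M
  1-simplices (27): AB, AE, AF, AJ, AL, AM, BD, BE, BF, BG, BJ, DE, DF, DG, DJ, DL, EG, EL, EM, FG, FL, FM, GJ, GM, JL, JM, LM
  2-simplices (18): ABE, ABF, AEM, AFL, AJL, AJM, BDF, BDJ, BEG, BGJ, DEG, DEL, DFG, DJL, ELM, FGM, FLM, GJM

so the chain groups are C_0 ≅ Z^9, C_1 ≅ Z^27, C_2 ≅ Z^18.

∂_1: C_1 → C_0 maps an edge to its endpoints' difference, ∂[p,q] = q − p. For instance
  ∂BD = D − B.
The 9×27 boundary matrix has rank 8 and Smith normal form diag(1,1,1,1,1,1,1,1).

The boundary map ∂_2: C_2 → C_1 sends each 2-simplex [p,q,r] to [q,r] − [p,r] + [p,q]. For instance
  ∂DJL = JL − DL + DJ,
  ∂AJM = JM − AM + AJ.
This gives a 27×18 integer matrix of rank 18; reducing to Smith normal form yields diagonal entries (1,1,1,1,1,1,1,1,1,1,1,1,1,1,1,1,1,2).

Now H_k = ker ∂_k / im ∂_{k+1}, so:

  H_0: rank C_0 − rank ∂_1 = 9 − 8 = 1, and the invariant factors of ∂_1 are all 1, so H_0 = Z.
  H_1: rank ker ∂_1 − rank ∂_2 = (27 − 8) − 18 = 1, and ∂_2 has invariant factor 2 > 1, so H_1 = Z ⊕ Z/2Z.
  H_2: rank ker ∂_2 − rank ∂_3 = (18 − 18) − 0 = 0, and there is no ∂_3, so H_2 = 0.

Hence the Betti numbers are b_0 = 1, b_1 = 1, b_2 = 0.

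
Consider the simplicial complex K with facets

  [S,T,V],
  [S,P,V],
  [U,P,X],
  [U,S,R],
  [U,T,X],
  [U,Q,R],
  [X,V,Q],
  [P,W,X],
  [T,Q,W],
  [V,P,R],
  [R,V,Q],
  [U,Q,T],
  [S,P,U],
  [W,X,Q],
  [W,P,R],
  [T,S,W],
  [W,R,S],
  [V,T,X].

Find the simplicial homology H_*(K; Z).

H_0 = Z,  H_1 = Z ⊕ Z/2,  H_2 = 0.

Order the vertices as P < Q < R < S < T < U < V < W < X. Listing each simplex with vertices in this order, K has dimension 2 with simplices:

  0-simplices (9): P, Q, R, S, T, U, V, W, X
  1-simplices (27): PR, PS, PU, PV, PW, PX, QR, QT, QU, QV, QW, QX, RS, RU, RV, RW, ST, SU, SV, SW, TU, TV, TW, TX, UX, VX, WX
  2-simplices (18): PRV, PRW, PSU, PSV, PUX, PWX, QRU, QRV, QTU, QTW, QVX, QWX, RSU, RSW, STV, STW, TUX, TVX

giving chain groups C_0 ≅ Z^9, C_1 ≅ Z^27, C_2 ≅ Z^18.

The boundary map ∂_1: C_1 → C_0 sends each edge [p,q] (with p < q) to q − p. For instance
  ∂RW = W − R.
The resulting 9×27 matrix has rank 8, and its Smith normal form has invariant factors (1,1,1,1,1,1,1,1).

∂_2: C_2 → C_1 maps a triangle to the signed sum of its edges. For instance
  ∂PSU = SU − PU + PS,
  ∂TUX = UX − TX + TU.
The resulting 27×18 matrix has rank 18, and its Smith normal form has invariant factors (1,1,1,1,1,1,1,1,1,1,1,1,1,1,1,1,1,2).

Now H_k = ker ∂_k / im ∂_{k+1}, so:

  H_0: rank C_0 − rank ∂_1 = 9 − 8 = 1, and the invariant factors of ∂_1 are all 1, so H_0 = Z.
  H_1: rank ker ∂_1 − rank ∂_2 = (27 − 8) − 18 = 1, and ∂_2 has invariant factor 2 > 1, so H_1 = Z ⊕ Z/2.
  H_2: rank ker ∂_2 − rank ∂_3 = (18 − 18) − 0 = 0, and there is no ∂_3, so H_2 = 0.

(K is a triangulation of the Klein bottle.)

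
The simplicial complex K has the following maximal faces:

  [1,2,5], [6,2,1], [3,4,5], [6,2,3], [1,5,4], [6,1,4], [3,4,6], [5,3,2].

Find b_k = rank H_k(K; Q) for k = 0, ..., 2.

Order the vertices as 1 < 2 < 3 < 4 < 5 < 6. Listing each simplex with vertices in this order, K has dimension 2 with simplices:

  0-simplices (6): [1], [2], [3], [4], [5], [6]
  1-simplices (12): [1,2], [1,4], [1,5], [1,6], [2,3], [2,5], [2,6], [3,4], [3,5], [3,6], [4,5], [4,6]
  2-simplices (8): [1,2,5], [1,2,6], [1,4,5], [1,4,6], [2,3,5], [2,3,6], [3,4,5], [3,4,6]

so the chain groups are C_0 ≅ Z^6, C_1 ≅ Z^12, C_2 ≅ Z^8.

The boundary map ∂_1: C_1 → C_0 sends each edge [p,q] (with p < q) to q − p. For instance
  ∂[1,5] = [5] − [1].
The resulting 6×12 matrix has rank 5, and its Smith normal form has invariant factors (1,1,1,1,1).

∂_2: C_2 → C_1 acts by ∂[p,q,r] = [q,r] − [p,r] + [p,q]. For instance
  ∂[1,2,6] = [2,6] − [1,6] + [1,2],
  ∂[3,4,6] = [4,6] − [3,6] + [3,4].
The resulting 12×8 matrix has rank 7, and its Smith normal form has invariant factors (1,1,1,1,1,1,1).

From H_k ≅ ker(∂_k) / im(∂_{k+1}) we obtain:

  H_0: rank C_0 − rank ∂_1 = 6 − 5 = 1, and the invariant factors of ∂_1 are all 1, so H_0 ≅ Z.
  H_1: rank ker ∂_1 − rank ∂_2 = (12 − 5) − 7 = 0, and the invariant factors of ∂_2 are all 1, so H_1 ≅ 0.
  H_2: rank ker ∂_2 − rank ∂_3 = (8 − 7) − 0 = 1, and there is no ∂_3, so H_2 ≅ Z.

Hence the Betti numbers are b_0 = 1, b_1 = 0, b_2 = 1.

b_0 = 1, b_1 = 0, b_2 = 1.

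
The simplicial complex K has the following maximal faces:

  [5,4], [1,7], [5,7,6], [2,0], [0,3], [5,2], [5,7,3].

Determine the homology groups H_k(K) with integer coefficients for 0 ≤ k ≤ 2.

We work with the vertex ordering 0 < 1 < 2 < 3 < 4 < 5 < 6 < 7. The simplices of K, each written with vertices in increasing order, are:

  0-simplices (8): [0], [1], [2], [3], [4], [5], [6], [7]
  1-simplices (10): [0,2], [0,3], [1,7], [2,5], [3,5], [3,7], [4,5], [5,6], [5,7], [6,7]
  2-simplices (2): [3,5,7], [5,6,7]

so the chain groups are C_0 ≅ Z^8, C_1 ≅ Z^10, C_2 ≅ Z^2.

Boundary ∂_1: C_1 → C_0 is given by ∂[p,q] = [q] − [p]. For instance
  ∂[3,7] = [7] − [3].
The resulting 8×10 matrix has rank 7, and its Smith normal form has invariant factors (1,1,1,1,1,1,1).

The boundary map ∂_2: C_2 → C_1 maps a triangle to the signed sum of its edges. For instance
  ∂[3,5,7] = [5,7] − [3,7] + [3,5],
  ∂[5,6,7] = [6,7] − [5,7] + [5,6].
The 10×2 boundary matrix has rank 2 and Smith normal form diag(1,1).

Now H_k = ker ∂_k / im ∂_{k+1}, so:

  H_0: rank C_0 − rank ∂_1 = 8 − 7 = 1, and the invariant factors of ∂_1 are all 1, so H_0 = Z.
  H_1: rank ker ∂_1 − rank ∂_2 = (10 − 7) − 2 = 1, and the invariant factors of ∂_2 are all 1, so H_1 = Z.
  H_2: rank ker ∂_2 − rank ∂_3 = (2 − 2) − 0 = 0, and there is no ∂_3, so H_2 = 0.

As a check, the Euler characteristic is 8 − 10 + 2 = 0, which agrees with 1 − 1 + 0 = 0.

H_0 ≅ Z,  H_1 ≅ Z,  H_2 = 0.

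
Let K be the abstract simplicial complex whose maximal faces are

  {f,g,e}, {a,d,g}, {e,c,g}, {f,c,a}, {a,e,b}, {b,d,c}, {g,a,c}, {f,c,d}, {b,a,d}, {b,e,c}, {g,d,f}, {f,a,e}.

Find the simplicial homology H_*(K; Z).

H_0 ≅ Z,  H_1 ≅ Z/2,  H_2 = 0.

Fix the vertex order a < b < c < d < e < f < g and write every simplex with vertices in increasing order. Then dim K = 2 and the simplices of K are:

  0-simplices (7): a, b, c, d, e, f, g
  1-simplices (18): ab, ac, ad, ae, af, ag, bc, bd, be, cd, ce, cf, cg, df, dg, ef, eg, fg
  2-simplices (12): abd, abe, acf, acg, adg, aef, bcd, bce, cdf, ceg, dfg, efg

Hence C_0 ≅ Z^7, C_1 ≅ Z^18, C_2 ≅ Z^12.

Boundary ∂_1: C_1 → C_0 maps an edge to its endpoints' difference, ∂[p,q] = q − p. For instance
  ∂fg = g − f.
As a 7×18 matrix over Z this has rank 6, with invariant factors (1,1,1,1,1,1).

The boundary map ∂_2: C_2 → C_1 acts by ∂[p,q,r] = [q,r] − [p,r] + [p,q]. For instance
  ∂efg = fg − eg + ef,
  ∂acg = cg − ag + ac.
As a 18×12 matrix over Z this has rank 12, with invariant factors (1,1,1,1,1,1,1,1,1,1,1,2).

Now H_k = ker ∂_k / im ∂_{k+1}, so:

  H_0: rank C_0 − rank ∂_1 = 7 − 6 = 1, and the invariant factors of ∂_1 are all 1, so H_0 ≅ Z.
  H_1: rank ker ∂_1 − rank ∂_2 = (18 − 6) − 12 = 0, and ∂_2 has invariant factor 2 > 1, so H_1 ≅ Z/2.
  H_2: rank ker ∂_2 − rank ∂_3 = (12 − 12) − 0 = 0, and there is no ∂_3, so H_2 ≅ 0.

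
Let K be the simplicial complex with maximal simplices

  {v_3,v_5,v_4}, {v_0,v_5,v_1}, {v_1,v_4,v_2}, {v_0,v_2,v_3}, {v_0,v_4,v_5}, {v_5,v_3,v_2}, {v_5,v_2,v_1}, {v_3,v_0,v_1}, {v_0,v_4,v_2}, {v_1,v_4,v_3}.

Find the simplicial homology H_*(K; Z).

Fix the vertex order v_0 < v_1 < v_2 < v_3 < v_4 < v_5 and write every simplex with vertices in increasing order. Then dim K = 2 and the simplices of K are:

  0-simplices (6): [v_0], [v_1], [v_2], [v_3], [v_4], [v_5]
  1-simplices (15): (15 of them)
  2-simplices (10): [v_0,v_1,v_3], [v_0,v_1,v_5], [v_0,v_2,v_3], [v_0,v_2,v_4], [v_0,v_4,v_5], [v_1,v_2,v_4], [v_1,v_2,v_5], [v_1,v_3,v_4], [v_2,v_3,v_5], [v_3,v_4,v_5]

so the chain groups are C_0 ≅ Z^6, C_1 ≅ Z^15, C_2 ≅ Z^10.

∂_1: C_1 → C_0 is given by ∂[p,q] = [q] − [p]. For instance
  ∂[v_3,v_4] = [v_4] − [v_3].
The resulting 6×15 matrix has rank 5, and its Smith normal form has invariant factors (1,1,1,1,1).

Boundary ∂_2: C_2 → C_1 acts by ∂[p,q,r] = [q,r] − [p,r] + [p,q]. For instance
  ∂[v_0,v_2,v_4] = [v_2,v_4] − [v_0,v_4] + [v_0,v_2],
  ∂[v_1,v_3,v_4] = [v_3,v_4] − [v_1,v_4] + [v_1,v_3].
The 15×10 boundary matrix has rank 10 and Smith normal form diag(1,1,1,1,1,1,1,1,1,2).

Reading off H_k = ker ∂_k / im ∂_{k+1}:

  H_0: rank C_0 − rank ∂_1 = 6 − 5 = 1, and the invariant factors of ∂_1 are all 1, so H_0 ≅ Z.
  H_1: rank ker ∂_1 − rank ∂_2 = (15 − 5) − 10 = 0, and ∂_2 has invariant factor 2 > 1, so H_1 ≅ Z/2Z.
  H_2: rank ker ∂_2 − rank ∂_3 = (10 − 10) − 0 = 0, and there is no ∂_3, so H_2 ≅ 0.

(K is a triangulation of the real projective plane RP^2.)

H_0 ≅ Z,  H_1 ≅ Z/2Z,  H_2 = 0.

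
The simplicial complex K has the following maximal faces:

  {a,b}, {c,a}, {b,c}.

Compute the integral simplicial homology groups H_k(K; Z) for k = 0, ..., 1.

Order the vertices as a < b < c. Listing each simplex with vertices in this order, K has dimension 1 with simplices:

  0-simplices (3): a, b, c
  1-simplices (3): ab, ac, bc

Hence C_0 ≅ Z^3, C_1 ≅ Z^3.

∂_1: C_1 → C_0 maps an edge to its endpoints' difference, ∂[p,q] = q − p.
The resulting 3×3 matrix has rank 2, and its Smith normal form has invariant factors (1,1).

Now H_k = ker ∂_k / im ∂_{k+1}, so:

  H_0: rank C_0 − rank ∂_1 = 3 − 2 = 1, and the invariant factors of ∂_1 are all 1, so H_0 ≅ Z.
  H_1: rank ker ∂_1 − rank ∂_2 = (3 − 2) − 0 = 1, and there is no ∂_2, so H_1 ≅ Z.

H_0 ≅ Z,  H_1 ≅ Z.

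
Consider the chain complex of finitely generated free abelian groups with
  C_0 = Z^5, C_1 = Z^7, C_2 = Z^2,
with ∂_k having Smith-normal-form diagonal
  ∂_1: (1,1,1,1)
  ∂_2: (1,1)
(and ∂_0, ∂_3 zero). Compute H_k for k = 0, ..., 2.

H_0 = Z,  H_1 = Z,  H_2 = 0.

H_0: b_0 = 5 − 0 − 4 = 1; torsion from ∂_1 factors > 1: none. So H_0 = Z.
H_1: b_1 = 7 − 4 − 2 = 1; torsion from ∂_2 factors > 1: none. So H_1 = Z.
H_2: b_2 = 2 − 2 − 0 = 0; torsion from ∂_3 factors > 1: none. So H_2 = 0.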